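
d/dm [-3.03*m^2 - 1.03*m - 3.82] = -6.06*m - 1.03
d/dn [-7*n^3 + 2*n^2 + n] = -21*n^2 + 4*n + 1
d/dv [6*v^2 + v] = 12*v + 1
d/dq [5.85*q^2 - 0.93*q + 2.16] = 11.7*q - 0.93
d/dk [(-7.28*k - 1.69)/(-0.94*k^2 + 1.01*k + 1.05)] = (6.8432*k^2 - 7.3528*k - (1.88*k - 1.01)*(7.28*k + 1.69) - 7.644)/(-0.94*k^2 + 1.01*k + 1.05)^2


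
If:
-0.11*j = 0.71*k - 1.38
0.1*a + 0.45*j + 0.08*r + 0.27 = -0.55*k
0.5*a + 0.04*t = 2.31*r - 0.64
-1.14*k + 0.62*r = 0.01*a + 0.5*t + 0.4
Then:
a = 7.26925058960363*t + 46.0403846869211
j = -2.34158770152541*t - 18.537998993148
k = 0.362781193194077*t + 4.81574632288208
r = 1.59074688086659*t + 10.2425075079916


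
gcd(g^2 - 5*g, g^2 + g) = g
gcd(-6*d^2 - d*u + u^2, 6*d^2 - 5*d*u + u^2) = -3*d + u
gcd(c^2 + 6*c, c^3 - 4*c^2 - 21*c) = c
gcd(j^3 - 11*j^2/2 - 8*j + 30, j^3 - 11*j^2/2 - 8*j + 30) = j^3 - 11*j^2/2 - 8*j + 30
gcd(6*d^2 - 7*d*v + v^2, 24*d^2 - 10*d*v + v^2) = -6*d + v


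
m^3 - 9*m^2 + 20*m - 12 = (m - 6)*(m - 2)*(m - 1)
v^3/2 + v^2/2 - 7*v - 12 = (v/2 + 1)*(v - 4)*(v + 3)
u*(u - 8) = u^2 - 8*u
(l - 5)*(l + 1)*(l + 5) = l^3 + l^2 - 25*l - 25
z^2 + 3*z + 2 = (z + 1)*(z + 2)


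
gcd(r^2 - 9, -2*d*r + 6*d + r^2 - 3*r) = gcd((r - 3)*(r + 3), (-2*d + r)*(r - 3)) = r - 3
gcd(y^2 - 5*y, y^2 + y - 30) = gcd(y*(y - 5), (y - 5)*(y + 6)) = y - 5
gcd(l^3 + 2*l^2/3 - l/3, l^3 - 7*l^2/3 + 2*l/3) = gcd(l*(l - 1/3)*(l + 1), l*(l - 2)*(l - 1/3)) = l^2 - l/3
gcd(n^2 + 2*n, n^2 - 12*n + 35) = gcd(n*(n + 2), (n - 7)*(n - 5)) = 1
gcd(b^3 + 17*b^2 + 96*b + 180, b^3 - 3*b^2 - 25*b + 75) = b + 5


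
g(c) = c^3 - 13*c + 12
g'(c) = 3*c^2 - 13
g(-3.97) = 1.04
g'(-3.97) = 34.28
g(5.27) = 89.85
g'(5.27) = 70.32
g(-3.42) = 16.46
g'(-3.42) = 22.09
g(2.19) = -5.97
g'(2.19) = 1.39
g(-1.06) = 24.59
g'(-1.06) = -9.63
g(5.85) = 136.15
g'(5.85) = 89.67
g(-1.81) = 29.60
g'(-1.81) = -3.17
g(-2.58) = 28.37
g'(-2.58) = 6.97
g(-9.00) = -600.00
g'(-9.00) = 230.00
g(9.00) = 624.00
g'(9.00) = 230.00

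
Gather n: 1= 1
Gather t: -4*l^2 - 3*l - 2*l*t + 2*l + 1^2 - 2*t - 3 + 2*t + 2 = -4*l^2 - 2*l*t - l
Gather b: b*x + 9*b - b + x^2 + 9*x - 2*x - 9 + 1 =b*(x + 8) + x^2 + 7*x - 8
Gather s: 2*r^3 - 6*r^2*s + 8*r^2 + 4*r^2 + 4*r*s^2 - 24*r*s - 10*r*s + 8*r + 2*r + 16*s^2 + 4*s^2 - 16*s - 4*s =2*r^3 + 12*r^2 + 10*r + s^2*(4*r + 20) + s*(-6*r^2 - 34*r - 20)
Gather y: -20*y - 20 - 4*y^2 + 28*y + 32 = -4*y^2 + 8*y + 12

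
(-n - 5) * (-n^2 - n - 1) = n^3 + 6*n^2 + 6*n + 5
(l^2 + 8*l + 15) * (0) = 0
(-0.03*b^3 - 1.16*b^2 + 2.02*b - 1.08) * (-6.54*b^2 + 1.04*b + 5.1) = 0.1962*b^5 + 7.5552*b^4 - 14.5702*b^3 + 3.248*b^2 + 9.1788*b - 5.508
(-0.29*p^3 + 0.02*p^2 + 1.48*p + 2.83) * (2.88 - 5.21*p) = 1.5109*p^4 - 0.9394*p^3 - 7.6532*p^2 - 10.4819*p + 8.1504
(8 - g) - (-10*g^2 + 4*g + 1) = 10*g^2 - 5*g + 7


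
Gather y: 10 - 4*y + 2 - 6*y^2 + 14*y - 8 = -6*y^2 + 10*y + 4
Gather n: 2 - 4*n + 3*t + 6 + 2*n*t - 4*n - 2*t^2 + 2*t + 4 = n*(2*t - 8) - 2*t^2 + 5*t + 12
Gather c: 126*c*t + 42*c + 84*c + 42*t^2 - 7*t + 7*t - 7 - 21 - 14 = c*(126*t + 126) + 42*t^2 - 42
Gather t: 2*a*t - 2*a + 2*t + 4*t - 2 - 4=-2*a + t*(2*a + 6) - 6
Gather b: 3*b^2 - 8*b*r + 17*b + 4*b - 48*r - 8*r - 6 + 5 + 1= 3*b^2 + b*(21 - 8*r) - 56*r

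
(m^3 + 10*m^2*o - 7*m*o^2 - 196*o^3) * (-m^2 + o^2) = -m^5 - 10*m^4*o + 8*m^3*o^2 + 206*m^2*o^3 - 7*m*o^4 - 196*o^5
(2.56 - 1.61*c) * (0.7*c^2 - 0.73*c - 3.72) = -1.127*c^3 + 2.9673*c^2 + 4.1204*c - 9.5232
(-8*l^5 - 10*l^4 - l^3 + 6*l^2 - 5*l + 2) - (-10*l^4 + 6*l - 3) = -8*l^5 - l^3 + 6*l^2 - 11*l + 5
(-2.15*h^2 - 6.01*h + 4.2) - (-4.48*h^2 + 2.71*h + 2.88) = 2.33*h^2 - 8.72*h + 1.32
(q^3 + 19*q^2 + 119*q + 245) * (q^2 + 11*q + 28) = q^5 + 30*q^4 + 356*q^3 + 2086*q^2 + 6027*q + 6860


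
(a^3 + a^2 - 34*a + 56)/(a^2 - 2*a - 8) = (a^2 + 5*a - 14)/(a + 2)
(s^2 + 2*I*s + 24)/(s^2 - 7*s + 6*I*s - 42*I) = (s - 4*I)/(s - 7)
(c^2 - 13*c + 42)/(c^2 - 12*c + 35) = (c - 6)/(c - 5)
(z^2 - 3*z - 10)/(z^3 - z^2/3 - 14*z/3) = 3*(z - 5)/(z*(3*z - 7))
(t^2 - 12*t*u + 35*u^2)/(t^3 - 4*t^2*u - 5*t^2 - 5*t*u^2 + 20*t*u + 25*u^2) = (t - 7*u)/(t^2 + t*u - 5*t - 5*u)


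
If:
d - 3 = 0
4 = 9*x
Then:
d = 3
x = 4/9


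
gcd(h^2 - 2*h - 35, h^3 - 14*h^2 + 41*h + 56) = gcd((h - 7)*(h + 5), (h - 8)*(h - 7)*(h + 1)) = h - 7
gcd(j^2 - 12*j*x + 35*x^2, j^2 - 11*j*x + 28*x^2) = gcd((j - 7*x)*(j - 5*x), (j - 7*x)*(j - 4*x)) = -j + 7*x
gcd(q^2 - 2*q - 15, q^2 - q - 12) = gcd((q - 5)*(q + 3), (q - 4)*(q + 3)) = q + 3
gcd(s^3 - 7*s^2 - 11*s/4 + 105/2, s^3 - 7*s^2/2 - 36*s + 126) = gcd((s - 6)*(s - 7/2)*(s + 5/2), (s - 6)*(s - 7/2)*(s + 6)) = s^2 - 19*s/2 + 21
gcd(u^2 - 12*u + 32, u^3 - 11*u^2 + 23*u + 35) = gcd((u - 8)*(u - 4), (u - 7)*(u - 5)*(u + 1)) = 1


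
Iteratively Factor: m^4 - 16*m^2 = (m - 4)*(m^3 + 4*m^2) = m*(m - 4)*(m^2 + 4*m) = m*(m - 4)*(m + 4)*(m)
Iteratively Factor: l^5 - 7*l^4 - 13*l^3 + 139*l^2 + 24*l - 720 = (l + 3)*(l^4 - 10*l^3 + 17*l^2 + 88*l - 240) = (l - 4)*(l + 3)*(l^3 - 6*l^2 - 7*l + 60) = (l - 4)^2*(l + 3)*(l^2 - 2*l - 15) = (l - 4)^2*(l + 3)^2*(l - 5)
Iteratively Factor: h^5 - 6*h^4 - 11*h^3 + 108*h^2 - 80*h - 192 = (h - 3)*(h^4 - 3*h^3 - 20*h^2 + 48*h + 64) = (h - 3)*(h + 4)*(h^3 - 7*h^2 + 8*h + 16) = (h - 3)*(h + 1)*(h + 4)*(h^2 - 8*h + 16) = (h - 4)*(h - 3)*(h + 1)*(h + 4)*(h - 4)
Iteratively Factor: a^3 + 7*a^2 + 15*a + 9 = (a + 1)*(a^2 + 6*a + 9) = (a + 1)*(a + 3)*(a + 3)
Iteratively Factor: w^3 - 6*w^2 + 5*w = (w - 1)*(w^2 - 5*w) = (w - 5)*(w - 1)*(w)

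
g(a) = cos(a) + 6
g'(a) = -sin(a)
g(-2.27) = 5.36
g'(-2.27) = 0.77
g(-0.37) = 6.93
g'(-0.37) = 0.36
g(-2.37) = 5.28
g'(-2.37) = 0.70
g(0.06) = 7.00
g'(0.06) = -0.06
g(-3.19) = 5.00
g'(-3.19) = -0.05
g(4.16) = 5.48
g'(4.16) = 0.85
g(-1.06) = 6.49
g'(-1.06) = 0.87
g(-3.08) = 5.00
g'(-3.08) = 0.06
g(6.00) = 6.96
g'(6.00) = 0.28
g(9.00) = 5.09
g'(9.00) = -0.41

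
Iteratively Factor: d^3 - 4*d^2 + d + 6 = (d + 1)*(d^2 - 5*d + 6) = (d - 2)*(d + 1)*(d - 3)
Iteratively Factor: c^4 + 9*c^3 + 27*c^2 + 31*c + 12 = (c + 1)*(c^3 + 8*c^2 + 19*c + 12) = (c + 1)*(c + 4)*(c^2 + 4*c + 3) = (c + 1)^2*(c + 4)*(c + 3)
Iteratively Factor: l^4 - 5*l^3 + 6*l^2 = (l)*(l^3 - 5*l^2 + 6*l) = l*(l - 2)*(l^2 - 3*l) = l^2*(l - 2)*(l - 3)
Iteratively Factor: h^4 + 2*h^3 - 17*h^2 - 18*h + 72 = (h + 3)*(h^3 - h^2 - 14*h + 24) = (h - 2)*(h + 3)*(h^2 + h - 12) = (h - 3)*(h - 2)*(h + 3)*(h + 4)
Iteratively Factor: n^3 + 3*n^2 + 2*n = (n)*(n^2 + 3*n + 2) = n*(n + 1)*(n + 2)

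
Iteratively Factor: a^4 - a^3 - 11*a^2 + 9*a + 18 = (a - 3)*(a^3 + 2*a^2 - 5*a - 6) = (a - 3)*(a - 2)*(a^2 + 4*a + 3) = (a - 3)*(a - 2)*(a + 3)*(a + 1)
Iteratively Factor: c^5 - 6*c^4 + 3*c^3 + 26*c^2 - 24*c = (c - 3)*(c^4 - 3*c^3 - 6*c^2 + 8*c) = (c - 4)*(c - 3)*(c^3 + c^2 - 2*c) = (c - 4)*(c - 3)*(c - 1)*(c^2 + 2*c) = (c - 4)*(c - 3)*(c - 1)*(c + 2)*(c)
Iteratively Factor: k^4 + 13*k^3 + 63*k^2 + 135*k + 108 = (k + 3)*(k^3 + 10*k^2 + 33*k + 36) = (k + 3)*(k + 4)*(k^2 + 6*k + 9) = (k + 3)^2*(k + 4)*(k + 3)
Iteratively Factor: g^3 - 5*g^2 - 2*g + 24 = (g - 3)*(g^2 - 2*g - 8) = (g - 4)*(g - 3)*(g + 2)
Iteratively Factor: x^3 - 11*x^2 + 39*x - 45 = (x - 3)*(x^2 - 8*x + 15) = (x - 3)^2*(x - 5)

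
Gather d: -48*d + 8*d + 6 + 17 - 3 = 20 - 40*d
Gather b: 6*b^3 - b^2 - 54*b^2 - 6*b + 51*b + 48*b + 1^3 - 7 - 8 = 6*b^3 - 55*b^2 + 93*b - 14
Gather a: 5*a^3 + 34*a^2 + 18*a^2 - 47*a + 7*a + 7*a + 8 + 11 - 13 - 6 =5*a^3 + 52*a^2 - 33*a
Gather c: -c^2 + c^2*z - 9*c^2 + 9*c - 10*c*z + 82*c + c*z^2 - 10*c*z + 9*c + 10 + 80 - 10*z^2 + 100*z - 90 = c^2*(z - 10) + c*(z^2 - 20*z + 100) - 10*z^2 + 100*z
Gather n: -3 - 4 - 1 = -8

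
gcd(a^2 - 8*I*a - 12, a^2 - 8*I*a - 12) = a^2 - 8*I*a - 12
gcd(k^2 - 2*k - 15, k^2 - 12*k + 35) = k - 5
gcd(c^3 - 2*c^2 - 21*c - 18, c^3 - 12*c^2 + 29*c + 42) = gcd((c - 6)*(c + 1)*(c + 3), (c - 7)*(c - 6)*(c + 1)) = c^2 - 5*c - 6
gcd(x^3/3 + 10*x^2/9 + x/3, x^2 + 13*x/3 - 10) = 1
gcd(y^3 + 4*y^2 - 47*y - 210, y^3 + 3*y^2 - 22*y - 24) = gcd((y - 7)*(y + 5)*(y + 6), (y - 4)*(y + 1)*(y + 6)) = y + 6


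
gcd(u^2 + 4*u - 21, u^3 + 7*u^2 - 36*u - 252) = u + 7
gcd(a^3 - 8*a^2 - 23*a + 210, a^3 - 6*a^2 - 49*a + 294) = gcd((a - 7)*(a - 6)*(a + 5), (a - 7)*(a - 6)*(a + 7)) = a^2 - 13*a + 42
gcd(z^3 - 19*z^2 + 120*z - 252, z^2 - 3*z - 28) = z - 7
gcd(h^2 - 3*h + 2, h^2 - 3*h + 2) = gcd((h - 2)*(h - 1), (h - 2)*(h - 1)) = h^2 - 3*h + 2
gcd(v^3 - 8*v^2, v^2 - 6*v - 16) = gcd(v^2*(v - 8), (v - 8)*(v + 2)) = v - 8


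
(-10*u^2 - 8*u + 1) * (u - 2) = -10*u^3 + 12*u^2 + 17*u - 2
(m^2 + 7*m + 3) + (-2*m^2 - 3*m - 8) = -m^2 + 4*m - 5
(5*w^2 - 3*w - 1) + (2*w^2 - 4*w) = 7*w^2 - 7*w - 1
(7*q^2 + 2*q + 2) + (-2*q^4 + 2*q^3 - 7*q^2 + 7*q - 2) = -2*q^4 + 2*q^3 + 9*q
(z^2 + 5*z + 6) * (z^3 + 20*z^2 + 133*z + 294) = z^5 + 25*z^4 + 239*z^3 + 1079*z^2 + 2268*z + 1764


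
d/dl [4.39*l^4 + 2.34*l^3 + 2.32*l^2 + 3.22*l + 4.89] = 17.56*l^3 + 7.02*l^2 + 4.64*l + 3.22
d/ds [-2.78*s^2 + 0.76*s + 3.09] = 0.76 - 5.56*s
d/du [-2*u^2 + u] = 1 - 4*u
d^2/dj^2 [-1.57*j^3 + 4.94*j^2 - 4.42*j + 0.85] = 9.88 - 9.42*j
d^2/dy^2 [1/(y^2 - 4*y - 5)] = 2*(y^2 - 4*y - 4*(y - 2)^2 - 5)/(-y^2 + 4*y + 5)^3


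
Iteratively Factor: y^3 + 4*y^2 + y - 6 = (y + 3)*(y^2 + y - 2) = (y - 1)*(y + 3)*(y + 2)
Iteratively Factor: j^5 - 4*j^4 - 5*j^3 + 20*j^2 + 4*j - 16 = (j - 4)*(j^4 - 5*j^2 + 4) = (j - 4)*(j + 1)*(j^3 - j^2 - 4*j + 4) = (j - 4)*(j + 1)*(j + 2)*(j^2 - 3*j + 2) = (j - 4)*(j - 2)*(j + 1)*(j + 2)*(j - 1)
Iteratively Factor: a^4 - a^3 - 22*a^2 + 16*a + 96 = (a + 2)*(a^3 - 3*a^2 - 16*a + 48) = (a - 3)*(a + 2)*(a^2 - 16) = (a - 3)*(a + 2)*(a + 4)*(a - 4)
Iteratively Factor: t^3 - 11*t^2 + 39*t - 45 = (t - 5)*(t^2 - 6*t + 9) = (t - 5)*(t - 3)*(t - 3)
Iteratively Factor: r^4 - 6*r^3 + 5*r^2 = (r - 1)*(r^3 - 5*r^2) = (r - 5)*(r - 1)*(r^2) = r*(r - 5)*(r - 1)*(r)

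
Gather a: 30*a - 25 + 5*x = 30*a + 5*x - 25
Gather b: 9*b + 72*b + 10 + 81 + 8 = 81*b + 99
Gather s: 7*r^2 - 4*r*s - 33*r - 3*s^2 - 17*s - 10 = 7*r^2 - 33*r - 3*s^2 + s*(-4*r - 17) - 10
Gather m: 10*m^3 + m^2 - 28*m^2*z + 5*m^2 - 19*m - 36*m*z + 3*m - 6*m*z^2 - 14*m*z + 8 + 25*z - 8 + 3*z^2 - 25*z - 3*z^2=10*m^3 + m^2*(6 - 28*z) + m*(-6*z^2 - 50*z - 16)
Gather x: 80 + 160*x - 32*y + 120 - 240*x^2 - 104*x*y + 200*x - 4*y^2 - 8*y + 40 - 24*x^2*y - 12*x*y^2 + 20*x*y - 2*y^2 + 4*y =x^2*(-24*y - 240) + x*(-12*y^2 - 84*y + 360) - 6*y^2 - 36*y + 240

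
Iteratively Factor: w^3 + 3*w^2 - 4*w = (w)*(w^2 + 3*w - 4) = w*(w - 1)*(w + 4)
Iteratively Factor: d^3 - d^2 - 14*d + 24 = (d - 3)*(d^2 + 2*d - 8) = (d - 3)*(d - 2)*(d + 4)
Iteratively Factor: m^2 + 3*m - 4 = (m + 4)*(m - 1)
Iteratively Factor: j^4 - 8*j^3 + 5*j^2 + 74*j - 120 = (j + 3)*(j^3 - 11*j^2 + 38*j - 40) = (j - 5)*(j + 3)*(j^2 - 6*j + 8) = (j - 5)*(j - 2)*(j + 3)*(j - 4)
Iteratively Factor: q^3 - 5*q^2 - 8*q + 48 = (q + 3)*(q^2 - 8*q + 16) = (q - 4)*(q + 3)*(q - 4)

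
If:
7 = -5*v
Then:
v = -7/5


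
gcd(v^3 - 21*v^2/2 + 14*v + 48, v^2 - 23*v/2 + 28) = v - 8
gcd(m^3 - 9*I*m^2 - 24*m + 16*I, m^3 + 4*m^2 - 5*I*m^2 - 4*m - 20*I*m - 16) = m^2 - 5*I*m - 4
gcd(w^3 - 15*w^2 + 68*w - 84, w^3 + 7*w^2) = 1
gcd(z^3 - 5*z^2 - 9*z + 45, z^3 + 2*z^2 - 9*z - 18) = z^2 - 9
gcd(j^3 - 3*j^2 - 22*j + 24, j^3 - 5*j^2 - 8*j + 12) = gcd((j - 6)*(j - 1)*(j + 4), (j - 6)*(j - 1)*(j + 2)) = j^2 - 7*j + 6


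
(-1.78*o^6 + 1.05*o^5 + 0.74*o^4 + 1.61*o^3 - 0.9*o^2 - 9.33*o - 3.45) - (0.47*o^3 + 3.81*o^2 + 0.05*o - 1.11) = -1.78*o^6 + 1.05*o^5 + 0.74*o^4 + 1.14*o^3 - 4.71*o^2 - 9.38*o - 2.34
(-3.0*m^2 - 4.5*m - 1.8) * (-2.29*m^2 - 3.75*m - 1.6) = 6.87*m^4 + 21.555*m^3 + 25.797*m^2 + 13.95*m + 2.88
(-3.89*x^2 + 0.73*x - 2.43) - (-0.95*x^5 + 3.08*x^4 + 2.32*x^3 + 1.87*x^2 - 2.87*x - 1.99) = 0.95*x^5 - 3.08*x^4 - 2.32*x^3 - 5.76*x^2 + 3.6*x - 0.44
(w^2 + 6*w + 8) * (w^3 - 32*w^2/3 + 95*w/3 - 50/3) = w^5 - 14*w^4/3 - 73*w^3/3 + 88*w^2 + 460*w/3 - 400/3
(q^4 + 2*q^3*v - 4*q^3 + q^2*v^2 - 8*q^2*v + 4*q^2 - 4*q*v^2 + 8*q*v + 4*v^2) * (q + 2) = q^5 + 2*q^4*v - 2*q^4 + q^3*v^2 - 4*q^3*v - 4*q^3 - 2*q^2*v^2 - 8*q^2*v + 8*q^2 - 4*q*v^2 + 16*q*v + 8*v^2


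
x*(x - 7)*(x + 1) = x^3 - 6*x^2 - 7*x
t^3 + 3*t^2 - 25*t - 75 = (t - 5)*(t + 3)*(t + 5)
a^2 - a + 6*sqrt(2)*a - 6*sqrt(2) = (a - 1)*(a + 6*sqrt(2))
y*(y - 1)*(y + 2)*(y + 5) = y^4 + 6*y^3 + 3*y^2 - 10*y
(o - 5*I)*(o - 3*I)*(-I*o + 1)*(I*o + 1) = o^4 - 8*I*o^3 - 14*o^2 - 8*I*o - 15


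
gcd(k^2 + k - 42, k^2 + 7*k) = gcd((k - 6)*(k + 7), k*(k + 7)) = k + 7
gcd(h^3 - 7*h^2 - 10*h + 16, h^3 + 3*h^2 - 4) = h^2 + h - 2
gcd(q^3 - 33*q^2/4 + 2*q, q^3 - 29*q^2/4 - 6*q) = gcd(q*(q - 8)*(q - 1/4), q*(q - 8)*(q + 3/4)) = q^2 - 8*q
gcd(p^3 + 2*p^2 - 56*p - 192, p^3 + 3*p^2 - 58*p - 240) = p^2 - 2*p - 48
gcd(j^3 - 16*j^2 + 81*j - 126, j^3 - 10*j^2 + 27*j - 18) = j^2 - 9*j + 18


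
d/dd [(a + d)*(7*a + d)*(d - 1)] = 7*a^2 + 16*a*d - 8*a + 3*d^2 - 2*d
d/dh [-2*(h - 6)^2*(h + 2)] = 2*(2 - 3*h)*(h - 6)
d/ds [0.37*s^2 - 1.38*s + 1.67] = 0.74*s - 1.38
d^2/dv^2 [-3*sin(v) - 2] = 3*sin(v)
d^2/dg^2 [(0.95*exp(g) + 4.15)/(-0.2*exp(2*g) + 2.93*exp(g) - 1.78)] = (-0.038*exp(4*g) - 1.2207*exp(3*g) + 9.3249*exp(2*g) - 34.672365*exp(g) - 24.65389)*exp(g)/(0.008*exp(6*g) - 0.3516*exp(5*g) + 5.36454*exp(4*g) - 31.412237*exp(3*g) + 47.744406*exp(2*g) - 27.850236*exp(g) + 5.639752)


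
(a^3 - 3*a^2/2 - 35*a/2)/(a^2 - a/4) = 2*(2*a^2 - 3*a - 35)/(4*a - 1)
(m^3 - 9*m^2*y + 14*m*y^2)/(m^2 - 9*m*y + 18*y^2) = m*(m^2 - 9*m*y + 14*y^2)/(m^2 - 9*m*y + 18*y^2)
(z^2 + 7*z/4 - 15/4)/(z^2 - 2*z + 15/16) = 4*(z + 3)/(4*z - 3)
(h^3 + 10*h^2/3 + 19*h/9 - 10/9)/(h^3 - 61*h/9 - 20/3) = (3*h^2 + 5*h - 2)/(3*h^2 - 5*h - 12)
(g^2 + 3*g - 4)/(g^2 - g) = (g + 4)/g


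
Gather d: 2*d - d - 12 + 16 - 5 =d - 1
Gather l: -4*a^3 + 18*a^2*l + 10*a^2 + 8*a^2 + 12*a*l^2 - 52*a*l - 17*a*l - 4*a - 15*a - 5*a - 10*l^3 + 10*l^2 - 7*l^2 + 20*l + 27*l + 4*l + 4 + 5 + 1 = -4*a^3 + 18*a^2 - 24*a - 10*l^3 + l^2*(12*a + 3) + l*(18*a^2 - 69*a + 51) + 10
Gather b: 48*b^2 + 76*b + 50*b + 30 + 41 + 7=48*b^2 + 126*b + 78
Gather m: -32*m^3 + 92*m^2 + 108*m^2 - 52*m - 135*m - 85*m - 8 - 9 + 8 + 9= -32*m^3 + 200*m^2 - 272*m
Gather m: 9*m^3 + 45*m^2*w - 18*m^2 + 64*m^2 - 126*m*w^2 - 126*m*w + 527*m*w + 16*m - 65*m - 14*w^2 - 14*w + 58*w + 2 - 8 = 9*m^3 + m^2*(45*w + 46) + m*(-126*w^2 + 401*w - 49) - 14*w^2 + 44*w - 6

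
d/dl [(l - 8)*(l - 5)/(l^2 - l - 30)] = 2*(6*l^2 - 70*l + 215)/(l^4 - 2*l^3 - 59*l^2 + 60*l + 900)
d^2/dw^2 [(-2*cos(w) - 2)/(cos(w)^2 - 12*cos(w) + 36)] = 2*(187*cos(w)/4 + 14*cos(2*w) + cos(3*w)/4 - 16)/(cos(w) - 6)^4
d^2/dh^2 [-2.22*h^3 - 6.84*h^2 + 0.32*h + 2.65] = -13.32*h - 13.68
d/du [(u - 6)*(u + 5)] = 2*u - 1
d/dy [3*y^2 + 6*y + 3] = 6*y + 6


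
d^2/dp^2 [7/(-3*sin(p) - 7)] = 21*(3*sin(p)^2 - 7*sin(p) - 6)/(3*sin(p) + 7)^3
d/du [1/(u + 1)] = -1/(u + 1)^2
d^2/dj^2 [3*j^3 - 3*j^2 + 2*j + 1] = 18*j - 6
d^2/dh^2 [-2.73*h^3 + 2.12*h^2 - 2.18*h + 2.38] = 4.24 - 16.38*h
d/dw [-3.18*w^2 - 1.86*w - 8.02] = -6.36*w - 1.86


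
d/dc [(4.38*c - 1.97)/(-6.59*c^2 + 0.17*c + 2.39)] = (28.8642*c^2 - 25.9646*c + 10.8031)/(43.4281*c^4 - 2.2406*c^3 - 31.4713*c^2 + 0.8126*c + 5.7121)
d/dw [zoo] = 0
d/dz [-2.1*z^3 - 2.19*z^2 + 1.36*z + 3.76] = -6.3*z^2 - 4.38*z + 1.36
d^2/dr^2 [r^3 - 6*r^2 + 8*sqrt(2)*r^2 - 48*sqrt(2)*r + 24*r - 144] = 6*r - 12 + 16*sqrt(2)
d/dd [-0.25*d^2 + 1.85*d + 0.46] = 1.85 - 0.5*d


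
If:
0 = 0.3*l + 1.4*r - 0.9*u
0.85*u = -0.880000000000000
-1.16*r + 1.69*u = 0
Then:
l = 3.93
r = -1.51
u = -1.04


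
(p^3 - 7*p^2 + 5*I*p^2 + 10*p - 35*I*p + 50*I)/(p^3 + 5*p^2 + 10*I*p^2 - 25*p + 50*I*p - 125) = (p^2 - 7*p + 10)/(p^2 + 5*p*(1 + I) + 25*I)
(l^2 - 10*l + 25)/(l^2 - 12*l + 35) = (l - 5)/(l - 7)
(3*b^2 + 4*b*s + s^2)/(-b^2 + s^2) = (3*b + s)/(-b + s)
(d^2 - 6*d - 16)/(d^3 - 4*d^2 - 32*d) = (d + 2)/(d*(d + 4))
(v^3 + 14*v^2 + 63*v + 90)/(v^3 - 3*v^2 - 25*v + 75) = (v^2 + 9*v + 18)/(v^2 - 8*v + 15)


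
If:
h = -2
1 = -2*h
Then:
No Solution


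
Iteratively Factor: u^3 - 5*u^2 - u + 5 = (u - 5)*(u^2 - 1) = (u - 5)*(u + 1)*(u - 1)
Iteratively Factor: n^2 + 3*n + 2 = (n + 2)*(n + 1)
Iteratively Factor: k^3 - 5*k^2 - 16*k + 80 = (k - 5)*(k^2 - 16) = (k - 5)*(k + 4)*(k - 4)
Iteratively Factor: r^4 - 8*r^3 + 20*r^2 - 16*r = (r)*(r^3 - 8*r^2 + 20*r - 16) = r*(r - 4)*(r^2 - 4*r + 4) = r*(r - 4)*(r - 2)*(r - 2)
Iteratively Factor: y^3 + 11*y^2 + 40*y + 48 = (y + 4)*(y^2 + 7*y + 12) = (y + 3)*(y + 4)*(y + 4)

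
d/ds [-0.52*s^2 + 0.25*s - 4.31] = 0.25 - 1.04*s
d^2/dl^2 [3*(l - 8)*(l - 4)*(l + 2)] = 18*l - 60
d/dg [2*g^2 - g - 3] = 4*g - 1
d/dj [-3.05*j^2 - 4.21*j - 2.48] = -6.1*j - 4.21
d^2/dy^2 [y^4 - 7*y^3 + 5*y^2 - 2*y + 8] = 12*y^2 - 42*y + 10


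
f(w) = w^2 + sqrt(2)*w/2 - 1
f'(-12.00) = -23.29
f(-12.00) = 134.51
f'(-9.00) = -17.29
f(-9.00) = 73.64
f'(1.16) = 3.03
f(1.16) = 1.17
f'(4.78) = 10.27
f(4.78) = 25.23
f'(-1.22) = -1.73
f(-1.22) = -0.37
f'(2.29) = 5.29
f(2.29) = 5.86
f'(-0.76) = -0.81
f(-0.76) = -0.96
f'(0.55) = 1.81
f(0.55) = -0.31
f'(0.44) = 1.59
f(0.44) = -0.50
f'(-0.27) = 0.17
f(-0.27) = -1.12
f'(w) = 2*w + sqrt(2)/2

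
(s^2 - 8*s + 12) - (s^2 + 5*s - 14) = 26 - 13*s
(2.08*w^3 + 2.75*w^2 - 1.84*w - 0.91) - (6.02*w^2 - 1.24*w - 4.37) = 2.08*w^3 - 3.27*w^2 - 0.6*w + 3.46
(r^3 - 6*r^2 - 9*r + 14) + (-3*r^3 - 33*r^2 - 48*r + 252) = -2*r^3 - 39*r^2 - 57*r + 266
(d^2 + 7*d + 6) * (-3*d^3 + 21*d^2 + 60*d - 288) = -3*d^5 + 189*d^3 + 258*d^2 - 1656*d - 1728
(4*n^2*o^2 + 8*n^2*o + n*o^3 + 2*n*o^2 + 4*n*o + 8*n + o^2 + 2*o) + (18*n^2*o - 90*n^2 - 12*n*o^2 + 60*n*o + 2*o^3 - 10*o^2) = 4*n^2*o^2 + 26*n^2*o - 90*n^2 + n*o^3 - 10*n*o^2 + 64*n*o + 8*n + 2*o^3 - 9*o^2 + 2*o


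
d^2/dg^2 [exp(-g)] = exp(-g)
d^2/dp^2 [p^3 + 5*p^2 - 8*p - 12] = 6*p + 10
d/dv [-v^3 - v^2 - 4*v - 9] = -3*v^2 - 2*v - 4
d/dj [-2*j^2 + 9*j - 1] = 9 - 4*j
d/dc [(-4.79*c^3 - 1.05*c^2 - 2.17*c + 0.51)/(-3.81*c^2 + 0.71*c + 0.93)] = (18.2499*c^4 - 6.8018*c^3 - 22.3773*c^2 + 1.9332*c - 2.3802)/(14.5161*c^4 - 5.4102*c^3 - 6.5825*c^2 + 1.3206*c + 0.8649)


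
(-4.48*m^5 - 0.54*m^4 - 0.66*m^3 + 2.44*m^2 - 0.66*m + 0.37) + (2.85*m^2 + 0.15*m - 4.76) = -4.48*m^5 - 0.54*m^4 - 0.66*m^3 + 5.29*m^2 - 0.51*m - 4.39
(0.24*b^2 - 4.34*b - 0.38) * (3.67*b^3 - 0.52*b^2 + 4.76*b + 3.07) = 0.8808*b^5 - 16.0526*b^4 + 2.0046*b^3 - 19.724*b^2 - 15.1326*b - 1.1666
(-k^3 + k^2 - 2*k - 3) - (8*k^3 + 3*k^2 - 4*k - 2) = -9*k^3 - 2*k^2 + 2*k - 1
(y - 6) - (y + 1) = -7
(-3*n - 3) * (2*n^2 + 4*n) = -6*n^3 - 18*n^2 - 12*n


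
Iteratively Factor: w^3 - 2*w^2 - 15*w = (w)*(w^2 - 2*w - 15) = w*(w + 3)*(w - 5)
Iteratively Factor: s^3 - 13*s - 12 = (s - 4)*(s^2 + 4*s + 3) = (s - 4)*(s + 3)*(s + 1)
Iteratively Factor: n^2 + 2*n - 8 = (n + 4)*(n - 2)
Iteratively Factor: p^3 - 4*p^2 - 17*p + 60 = (p - 3)*(p^2 - p - 20) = (p - 5)*(p - 3)*(p + 4)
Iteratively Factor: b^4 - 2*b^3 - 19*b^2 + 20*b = (b - 5)*(b^3 + 3*b^2 - 4*b) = b*(b - 5)*(b^2 + 3*b - 4) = b*(b - 5)*(b + 4)*(b - 1)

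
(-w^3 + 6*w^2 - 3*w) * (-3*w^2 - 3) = 3*w^5 - 18*w^4 + 12*w^3 - 18*w^2 + 9*w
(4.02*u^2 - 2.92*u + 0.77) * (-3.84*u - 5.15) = -15.4368*u^3 - 9.4902*u^2 + 12.0812*u - 3.9655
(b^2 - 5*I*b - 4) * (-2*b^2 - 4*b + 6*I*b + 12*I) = -2*b^4 - 4*b^3 + 16*I*b^3 + 38*b^2 + 32*I*b^2 + 76*b - 24*I*b - 48*I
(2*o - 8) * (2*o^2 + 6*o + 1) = 4*o^3 - 4*o^2 - 46*o - 8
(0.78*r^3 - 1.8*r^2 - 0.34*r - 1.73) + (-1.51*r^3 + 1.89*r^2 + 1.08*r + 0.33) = -0.73*r^3 + 0.0899999999999999*r^2 + 0.74*r - 1.4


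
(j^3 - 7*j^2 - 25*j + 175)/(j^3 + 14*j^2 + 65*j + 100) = (j^2 - 12*j + 35)/(j^2 + 9*j + 20)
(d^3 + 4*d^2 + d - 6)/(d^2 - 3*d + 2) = (d^2 + 5*d + 6)/(d - 2)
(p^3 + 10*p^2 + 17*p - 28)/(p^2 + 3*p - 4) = p + 7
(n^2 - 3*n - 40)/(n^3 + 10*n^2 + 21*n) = (n^2 - 3*n - 40)/(n*(n^2 + 10*n + 21))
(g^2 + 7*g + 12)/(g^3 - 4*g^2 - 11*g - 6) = (g^2 + 7*g + 12)/(g^3 - 4*g^2 - 11*g - 6)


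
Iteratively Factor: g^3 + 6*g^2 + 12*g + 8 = (g + 2)*(g^2 + 4*g + 4) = (g + 2)^2*(g + 2)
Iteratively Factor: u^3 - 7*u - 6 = (u + 1)*(u^2 - u - 6) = (u + 1)*(u + 2)*(u - 3)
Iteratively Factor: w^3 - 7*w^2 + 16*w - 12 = (w - 2)*(w^2 - 5*w + 6) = (w - 3)*(w - 2)*(w - 2)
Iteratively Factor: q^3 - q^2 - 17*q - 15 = (q + 1)*(q^2 - 2*q - 15) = (q - 5)*(q + 1)*(q + 3)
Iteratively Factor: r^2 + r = (r + 1)*(r)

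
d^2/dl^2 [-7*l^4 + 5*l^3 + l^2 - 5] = -84*l^2 + 30*l + 2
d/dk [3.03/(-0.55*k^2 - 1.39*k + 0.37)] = (3.333*k + 4.2117)/(0.55*k^2 + 1.39*k - 0.37)^2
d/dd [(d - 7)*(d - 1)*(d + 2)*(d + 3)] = 4*d^3 - 9*d^2 - 54*d - 13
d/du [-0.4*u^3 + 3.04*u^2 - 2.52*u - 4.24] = -1.2*u^2 + 6.08*u - 2.52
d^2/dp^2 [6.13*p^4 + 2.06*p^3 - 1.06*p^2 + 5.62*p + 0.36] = 73.56*p^2 + 12.36*p - 2.12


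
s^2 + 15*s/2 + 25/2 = (s + 5/2)*(s + 5)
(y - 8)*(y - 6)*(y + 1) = y^3 - 13*y^2 + 34*y + 48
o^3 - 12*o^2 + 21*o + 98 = (o - 7)^2*(o + 2)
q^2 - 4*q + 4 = (q - 2)^2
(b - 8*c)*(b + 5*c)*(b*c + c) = b^3*c - 3*b^2*c^2 + b^2*c - 40*b*c^3 - 3*b*c^2 - 40*c^3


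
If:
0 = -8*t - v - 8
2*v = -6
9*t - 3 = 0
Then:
No Solution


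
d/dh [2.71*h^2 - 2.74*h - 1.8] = 5.42*h - 2.74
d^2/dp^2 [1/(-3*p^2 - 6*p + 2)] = 6*(3*p^2 + 6*p - 12*(p + 1)^2 - 2)/(3*p^2 + 6*p - 2)^3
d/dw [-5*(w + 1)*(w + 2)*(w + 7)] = -15*w^2 - 100*w - 115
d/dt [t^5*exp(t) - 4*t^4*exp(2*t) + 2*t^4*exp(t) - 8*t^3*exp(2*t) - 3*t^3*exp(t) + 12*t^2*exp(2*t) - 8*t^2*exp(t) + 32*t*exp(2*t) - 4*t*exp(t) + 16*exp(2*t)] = (t^5 - 8*t^4*exp(t) + 7*t^4 - 32*t^3*exp(t) + 5*t^3 - 17*t^2 + 88*t*exp(t) - 20*t + 64*exp(t) - 4)*exp(t)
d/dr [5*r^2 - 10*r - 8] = 10*r - 10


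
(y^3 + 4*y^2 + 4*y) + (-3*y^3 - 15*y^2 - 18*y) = -2*y^3 - 11*y^2 - 14*y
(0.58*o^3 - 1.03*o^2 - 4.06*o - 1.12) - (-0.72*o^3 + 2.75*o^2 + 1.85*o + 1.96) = 1.3*o^3 - 3.78*o^2 - 5.91*o - 3.08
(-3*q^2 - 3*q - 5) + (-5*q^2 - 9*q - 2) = -8*q^2 - 12*q - 7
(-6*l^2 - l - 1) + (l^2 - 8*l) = -5*l^2 - 9*l - 1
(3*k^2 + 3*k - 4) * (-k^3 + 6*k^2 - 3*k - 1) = -3*k^5 + 15*k^4 + 13*k^3 - 36*k^2 + 9*k + 4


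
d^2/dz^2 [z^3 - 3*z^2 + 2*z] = 6*z - 6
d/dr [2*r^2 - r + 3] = 4*r - 1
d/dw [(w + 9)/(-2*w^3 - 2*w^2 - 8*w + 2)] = (-w^3 - w^2 - 4*w + (w + 9)*(3*w^2 + 2*w + 4) + 1)/(2*(w^3 + w^2 + 4*w - 1)^2)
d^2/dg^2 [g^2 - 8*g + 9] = 2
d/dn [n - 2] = 1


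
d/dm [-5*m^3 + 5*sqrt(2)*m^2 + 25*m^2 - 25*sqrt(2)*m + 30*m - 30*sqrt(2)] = -15*m^2 + 10*sqrt(2)*m + 50*m - 25*sqrt(2) + 30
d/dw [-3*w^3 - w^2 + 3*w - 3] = -9*w^2 - 2*w + 3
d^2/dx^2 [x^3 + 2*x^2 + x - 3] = 6*x + 4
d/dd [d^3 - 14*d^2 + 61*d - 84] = 3*d^2 - 28*d + 61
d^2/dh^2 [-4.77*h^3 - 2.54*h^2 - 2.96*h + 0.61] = -28.62*h - 5.08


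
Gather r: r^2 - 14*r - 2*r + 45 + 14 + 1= r^2 - 16*r + 60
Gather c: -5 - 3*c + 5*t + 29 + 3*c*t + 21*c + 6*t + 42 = c*(3*t + 18) + 11*t + 66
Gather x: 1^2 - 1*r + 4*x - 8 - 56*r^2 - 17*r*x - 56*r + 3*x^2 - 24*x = -56*r^2 - 57*r + 3*x^2 + x*(-17*r - 20) - 7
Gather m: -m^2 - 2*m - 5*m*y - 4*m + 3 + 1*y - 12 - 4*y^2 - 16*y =-m^2 + m*(-5*y - 6) - 4*y^2 - 15*y - 9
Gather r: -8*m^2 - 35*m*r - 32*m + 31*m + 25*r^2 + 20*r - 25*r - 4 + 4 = -8*m^2 - m + 25*r^2 + r*(-35*m - 5)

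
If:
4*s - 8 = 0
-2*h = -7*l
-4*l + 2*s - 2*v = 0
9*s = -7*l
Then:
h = -9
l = -18/7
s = 2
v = 50/7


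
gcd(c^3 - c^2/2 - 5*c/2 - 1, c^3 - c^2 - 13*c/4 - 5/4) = c^2 + 3*c/2 + 1/2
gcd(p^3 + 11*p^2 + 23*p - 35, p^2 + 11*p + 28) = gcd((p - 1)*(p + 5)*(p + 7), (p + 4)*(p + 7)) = p + 7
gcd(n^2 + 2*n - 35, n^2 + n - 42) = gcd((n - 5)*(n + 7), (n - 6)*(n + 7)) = n + 7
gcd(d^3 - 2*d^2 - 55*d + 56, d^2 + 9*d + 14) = d + 7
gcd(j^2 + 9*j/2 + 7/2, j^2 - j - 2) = j + 1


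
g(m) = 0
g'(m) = 0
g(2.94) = 0.00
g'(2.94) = 0.00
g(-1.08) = 0.00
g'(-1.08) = 0.00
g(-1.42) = 0.00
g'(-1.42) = 0.00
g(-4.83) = 0.00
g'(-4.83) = 0.00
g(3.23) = 0.00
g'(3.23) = 0.00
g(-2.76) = 0.00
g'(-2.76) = 0.00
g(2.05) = 0.00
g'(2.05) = 0.00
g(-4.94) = 0.00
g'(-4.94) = 0.00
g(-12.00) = 0.00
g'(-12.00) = 0.00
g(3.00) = 0.00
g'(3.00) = 0.00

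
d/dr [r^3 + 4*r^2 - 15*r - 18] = 3*r^2 + 8*r - 15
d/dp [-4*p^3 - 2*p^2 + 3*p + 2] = -12*p^2 - 4*p + 3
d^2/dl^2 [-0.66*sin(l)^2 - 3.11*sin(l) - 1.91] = 3.11*sin(l) - 1.32*cos(2*l)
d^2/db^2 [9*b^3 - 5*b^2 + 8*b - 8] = 54*b - 10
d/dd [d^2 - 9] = 2*d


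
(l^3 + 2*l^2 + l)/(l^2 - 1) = l*(l + 1)/(l - 1)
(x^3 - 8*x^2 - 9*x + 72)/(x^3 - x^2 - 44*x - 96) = (x - 3)/(x + 4)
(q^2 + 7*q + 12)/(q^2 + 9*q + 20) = (q + 3)/(q + 5)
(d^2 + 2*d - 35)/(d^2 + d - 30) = (d + 7)/(d + 6)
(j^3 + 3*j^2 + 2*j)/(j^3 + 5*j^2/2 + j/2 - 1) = 2*j/(2*j - 1)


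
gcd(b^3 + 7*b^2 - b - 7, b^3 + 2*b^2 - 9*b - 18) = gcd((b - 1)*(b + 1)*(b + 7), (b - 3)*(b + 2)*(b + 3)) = 1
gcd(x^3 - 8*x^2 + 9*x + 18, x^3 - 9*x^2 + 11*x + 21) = x^2 - 2*x - 3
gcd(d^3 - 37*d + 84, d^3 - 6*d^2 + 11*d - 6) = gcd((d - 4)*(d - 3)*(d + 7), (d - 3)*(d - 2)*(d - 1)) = d - 3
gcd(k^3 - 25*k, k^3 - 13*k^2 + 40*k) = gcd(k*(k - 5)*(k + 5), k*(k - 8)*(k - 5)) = k^2 - 5*k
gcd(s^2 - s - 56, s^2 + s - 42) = s + 7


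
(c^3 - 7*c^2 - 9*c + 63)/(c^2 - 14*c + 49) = (c^2 - 9)/(c - 7)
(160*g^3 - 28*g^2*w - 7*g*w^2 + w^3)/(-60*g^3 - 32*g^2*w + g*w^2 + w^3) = (32*g^2 - 12*g*w + w^2)/(-12*g^2 - 4*g*w + w^2)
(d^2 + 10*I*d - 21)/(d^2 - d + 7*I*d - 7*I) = (d + 3*I)/(d - 1)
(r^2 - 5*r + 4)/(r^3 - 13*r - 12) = (r - 1)/(r^2 + 4*r + 3)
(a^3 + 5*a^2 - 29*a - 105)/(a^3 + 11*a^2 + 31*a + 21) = (a - 5)/(a + 1)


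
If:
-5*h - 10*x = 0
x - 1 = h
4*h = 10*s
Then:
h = -2/3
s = -4/15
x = 1/3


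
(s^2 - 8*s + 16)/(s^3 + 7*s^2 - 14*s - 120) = (s - 4)/(s^2 + 11*s + 30)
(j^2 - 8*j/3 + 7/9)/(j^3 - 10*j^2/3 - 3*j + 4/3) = (j - 7/3)/(j^2 - 3*j - 4)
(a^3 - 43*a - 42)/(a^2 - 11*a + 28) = (a^2 + 7*a + 6)/(a - 4)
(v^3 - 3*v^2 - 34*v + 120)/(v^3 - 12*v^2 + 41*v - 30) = (v^2 + 2*v - 24)/(v^2 - 7*v + 6)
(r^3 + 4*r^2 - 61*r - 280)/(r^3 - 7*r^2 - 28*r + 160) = (r + 7)/(r - 4)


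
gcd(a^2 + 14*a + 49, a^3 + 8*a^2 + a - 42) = a + 7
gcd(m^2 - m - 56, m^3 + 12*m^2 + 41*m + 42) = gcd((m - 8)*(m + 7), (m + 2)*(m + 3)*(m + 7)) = m + 7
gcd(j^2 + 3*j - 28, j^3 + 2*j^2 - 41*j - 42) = j + 7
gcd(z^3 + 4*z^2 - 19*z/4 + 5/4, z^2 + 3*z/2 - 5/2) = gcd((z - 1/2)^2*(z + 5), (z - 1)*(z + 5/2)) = 1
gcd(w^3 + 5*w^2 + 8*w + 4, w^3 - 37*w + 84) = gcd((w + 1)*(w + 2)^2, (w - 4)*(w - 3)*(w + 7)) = 1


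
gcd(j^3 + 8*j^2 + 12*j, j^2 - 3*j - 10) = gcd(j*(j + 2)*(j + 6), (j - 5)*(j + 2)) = j + 2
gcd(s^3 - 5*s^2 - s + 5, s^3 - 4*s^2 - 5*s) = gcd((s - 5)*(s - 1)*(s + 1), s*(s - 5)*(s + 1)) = s^2 - 4*s - 5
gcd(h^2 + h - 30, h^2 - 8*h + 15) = h - 5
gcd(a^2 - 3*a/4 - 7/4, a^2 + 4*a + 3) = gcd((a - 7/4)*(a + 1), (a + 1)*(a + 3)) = a + 1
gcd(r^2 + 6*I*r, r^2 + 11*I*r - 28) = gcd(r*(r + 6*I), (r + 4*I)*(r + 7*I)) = 1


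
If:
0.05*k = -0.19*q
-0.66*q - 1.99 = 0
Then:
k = 11.46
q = -3.02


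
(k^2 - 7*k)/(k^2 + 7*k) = (k - 7)/(k + 7)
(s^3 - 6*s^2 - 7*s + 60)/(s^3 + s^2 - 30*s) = (s^2 - s - 12)/(s*(s + 6))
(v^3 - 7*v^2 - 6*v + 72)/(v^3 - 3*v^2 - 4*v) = (v^2 - 3*v - 18)/(v*(v + 1))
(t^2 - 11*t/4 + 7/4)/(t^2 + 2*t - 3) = (t - 7/4)/(t + 3)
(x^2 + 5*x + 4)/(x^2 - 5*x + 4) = (x^2 + 5*x + 4)/(x^2 - 5*x + 4)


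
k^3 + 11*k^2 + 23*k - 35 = (k - 1)*(k + 5)*(k + 7)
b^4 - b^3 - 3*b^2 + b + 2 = (b - 2)*(b - 1)*(b + 1)^2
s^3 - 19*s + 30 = (s - 3)*(s - 2)*(s + 5)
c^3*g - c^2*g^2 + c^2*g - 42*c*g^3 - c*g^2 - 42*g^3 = (c - 7*g)*(c + 6*g)*(c*g + g)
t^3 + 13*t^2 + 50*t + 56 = (t + 2)*(t + 4)*(t + 7)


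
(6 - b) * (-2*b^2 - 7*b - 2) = 2*b^3 - 5*b^2 - 40*b - 12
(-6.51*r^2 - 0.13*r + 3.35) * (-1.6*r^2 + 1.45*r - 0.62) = 10.416*r^4 - 9.2315*r^3 - 1.5123*r^2 + 4.9381*r - 2.077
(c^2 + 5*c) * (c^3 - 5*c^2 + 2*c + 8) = c^5 - 23*c^3 + 18*c^2 + 40*c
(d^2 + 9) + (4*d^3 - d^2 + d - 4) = 4*d^3 + d + 5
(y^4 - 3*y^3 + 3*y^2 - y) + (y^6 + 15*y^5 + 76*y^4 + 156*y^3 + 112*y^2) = y^6 + 15*y^5 + 77*y^4 + 153*y^3 + 115*y^2 - y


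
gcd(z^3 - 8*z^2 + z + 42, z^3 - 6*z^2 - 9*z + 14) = z^2 - 5*z - 14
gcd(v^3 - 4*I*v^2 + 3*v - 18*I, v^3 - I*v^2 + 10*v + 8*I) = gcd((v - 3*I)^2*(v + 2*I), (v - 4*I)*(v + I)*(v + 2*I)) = v + 2*I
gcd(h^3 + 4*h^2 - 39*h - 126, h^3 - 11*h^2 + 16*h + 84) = h - 6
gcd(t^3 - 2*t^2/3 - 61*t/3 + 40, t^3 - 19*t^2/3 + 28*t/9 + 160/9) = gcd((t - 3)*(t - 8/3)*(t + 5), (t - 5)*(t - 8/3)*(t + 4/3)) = t - 8/3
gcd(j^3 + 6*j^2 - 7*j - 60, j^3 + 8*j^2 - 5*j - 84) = j^2 + j - 12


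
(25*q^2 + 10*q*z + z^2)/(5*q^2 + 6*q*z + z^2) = (5*q + z)/(q + z)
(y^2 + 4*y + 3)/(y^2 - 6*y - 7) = (y + 3)/(y - 7)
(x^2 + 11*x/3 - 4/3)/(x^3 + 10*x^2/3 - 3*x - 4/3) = (3*x - 1)/(3*x^2 - 2*x - 1)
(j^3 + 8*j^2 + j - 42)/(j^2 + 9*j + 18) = (j^2 + 5*j - 14)/(j + 6)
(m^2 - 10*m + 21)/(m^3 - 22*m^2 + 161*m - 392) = (m - 3)/(m^2 - 15*m + 56)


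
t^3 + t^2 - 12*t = t*(t - 3)*(t + 4)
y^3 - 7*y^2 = y^2*(y - 7)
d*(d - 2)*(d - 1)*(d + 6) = d^4 + 3*d^3 - 16*d^2 + 12*d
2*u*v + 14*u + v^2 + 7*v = (2*u + v)*(v + 7)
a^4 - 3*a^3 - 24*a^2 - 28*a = a*(a - 7)*(a + 2)^2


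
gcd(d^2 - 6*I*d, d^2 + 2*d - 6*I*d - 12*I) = d - 6*I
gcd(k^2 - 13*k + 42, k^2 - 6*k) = k - 6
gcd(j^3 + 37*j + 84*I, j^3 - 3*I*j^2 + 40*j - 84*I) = j - 7*I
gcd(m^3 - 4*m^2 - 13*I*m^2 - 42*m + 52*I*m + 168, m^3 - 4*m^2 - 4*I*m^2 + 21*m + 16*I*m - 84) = m^2 + m*(-4 - 7*I) + 28*I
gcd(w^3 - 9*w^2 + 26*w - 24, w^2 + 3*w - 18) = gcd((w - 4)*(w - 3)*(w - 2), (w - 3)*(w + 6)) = w - 3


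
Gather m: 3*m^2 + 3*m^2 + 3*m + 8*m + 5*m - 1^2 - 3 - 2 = 6*m^2 + 16*m - 6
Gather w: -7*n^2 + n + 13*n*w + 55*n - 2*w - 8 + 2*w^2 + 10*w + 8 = -7*n^2 + 56*n + 2*w^2 + w*(13*n + 8)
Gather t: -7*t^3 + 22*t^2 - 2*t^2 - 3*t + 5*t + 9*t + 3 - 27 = -7*t^3 + 20*t^2 + 11*t - 24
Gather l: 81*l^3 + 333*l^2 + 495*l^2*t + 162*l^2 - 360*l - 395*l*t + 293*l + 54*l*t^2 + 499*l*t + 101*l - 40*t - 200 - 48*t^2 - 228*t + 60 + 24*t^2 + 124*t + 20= 81*l^3 + l^2*(495*t + 495) + l*(54*t^2 + 104*t + 34) - 24*t^2 - 144*t - 120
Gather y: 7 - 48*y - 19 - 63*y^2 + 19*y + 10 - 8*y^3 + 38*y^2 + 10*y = -8*y^3 - 25*y^2 - 19*y - 2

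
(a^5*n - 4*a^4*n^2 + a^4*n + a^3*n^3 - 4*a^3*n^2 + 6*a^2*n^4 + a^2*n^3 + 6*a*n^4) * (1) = a^5*n - 4*a^4*n^2 + a^4*n + a^3*n^3 - 4*a^3*n^2 + 6*a^2*n^4 + a^2*n^3 + 6*a*n^4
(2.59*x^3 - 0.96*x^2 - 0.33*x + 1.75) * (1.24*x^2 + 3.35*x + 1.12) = 3.2116*x^5 + 7.4861*x^4 - 0.7244*x^3 - 0.0107000000000004*x^2 + 5.4929*x + 1.96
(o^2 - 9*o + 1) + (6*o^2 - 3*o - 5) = 7*o^2 - 12*o - 4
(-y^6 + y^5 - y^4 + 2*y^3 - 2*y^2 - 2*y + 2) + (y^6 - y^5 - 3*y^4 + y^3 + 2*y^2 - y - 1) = -4*y^4 + 3*y^3 - 3*y + 1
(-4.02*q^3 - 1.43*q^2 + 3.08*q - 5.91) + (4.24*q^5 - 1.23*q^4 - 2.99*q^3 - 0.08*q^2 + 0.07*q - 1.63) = 4.24*q^5 - 1.23*q^4 - 7.01*q^3 - 1.51*q^2 + 3.15*q - 7.54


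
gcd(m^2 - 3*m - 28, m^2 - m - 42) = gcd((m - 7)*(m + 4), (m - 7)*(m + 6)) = m - 7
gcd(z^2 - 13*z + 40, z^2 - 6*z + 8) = 1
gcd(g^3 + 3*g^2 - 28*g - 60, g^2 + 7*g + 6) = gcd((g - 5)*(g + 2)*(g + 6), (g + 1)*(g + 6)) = g + 6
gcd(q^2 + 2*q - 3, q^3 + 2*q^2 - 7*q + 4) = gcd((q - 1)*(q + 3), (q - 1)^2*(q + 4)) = q - 1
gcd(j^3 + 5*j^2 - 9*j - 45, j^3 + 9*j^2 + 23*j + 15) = j^2 + 8*j + 15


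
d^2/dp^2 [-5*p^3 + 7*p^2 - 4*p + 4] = 14 - 30*p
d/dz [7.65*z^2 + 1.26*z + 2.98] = 15.3*z + 1.26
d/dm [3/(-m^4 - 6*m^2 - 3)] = 12*m*(m^2 + 3)/(m^4 + 6*m^2 + 3)^2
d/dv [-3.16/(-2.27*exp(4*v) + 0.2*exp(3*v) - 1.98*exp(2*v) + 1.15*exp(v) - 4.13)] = (-28.6928*exp(3*v) + 1.896*exp(2*v) - 12.5136*exp(v) + 3.634)*exp(v)/(2.27*exp(4*v) - 0.2*exp(3*v) + 1.98*exp(2*v) - 1.15*exp(v) + 4.13)^2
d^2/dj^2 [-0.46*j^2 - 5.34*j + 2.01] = -0.920000000000000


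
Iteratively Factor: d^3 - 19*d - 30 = (d + 2)*(d^2 - 2*d - 15) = (d + 2)*(d + 3)*(d - 5)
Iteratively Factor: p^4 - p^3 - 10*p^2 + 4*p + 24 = (p + 2)*(p^3 - 3*p^2 - 4*p + 12) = (p - 2)*(p + 2)*(p^2 - p - 6) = (p - 3)*(p - 2)*(p + 2)*(p + 2)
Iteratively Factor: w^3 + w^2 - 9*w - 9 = (w - 3)*(w^2 + 4*w + 3) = (w - 3)*(w + 1)*(w + 3)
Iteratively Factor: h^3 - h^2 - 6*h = (h - 3)*(h^2 + 2*h) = h*(h - 3)*(h + 2)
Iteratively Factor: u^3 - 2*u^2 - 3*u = (u)*(u^2 - 2*u - 3) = u*(u - 3)*(u + 1)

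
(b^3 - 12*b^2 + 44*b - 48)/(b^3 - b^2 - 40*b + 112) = (b^2 - 8*b + 12)/(b^2 + 3*b - 28)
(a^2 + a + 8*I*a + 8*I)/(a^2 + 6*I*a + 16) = (a + 1)/(a - 2*I)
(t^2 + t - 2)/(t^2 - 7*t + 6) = (t + 2)/(t - 6)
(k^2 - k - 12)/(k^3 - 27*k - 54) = (k - 4)/(k^2 - 3*k - 18)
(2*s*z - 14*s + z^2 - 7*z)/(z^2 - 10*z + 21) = (2*s + z)/(z - 3)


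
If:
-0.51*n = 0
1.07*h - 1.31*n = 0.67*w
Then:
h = 0.626168224299065*w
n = 0.00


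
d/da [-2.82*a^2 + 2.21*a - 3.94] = 2.21 - 5.64*a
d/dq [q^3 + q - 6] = 3*q^2 + 1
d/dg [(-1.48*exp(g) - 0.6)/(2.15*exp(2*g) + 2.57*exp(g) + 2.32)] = (3.182*exp(2*g) + 2.58*exp(g) - 1.8916)*exp(g)/(4.6225*exp(4*g) + 11.051*exp(3*g) + 16.5809*exp(2*g) + 11.9248*exp(g) + 5.3824)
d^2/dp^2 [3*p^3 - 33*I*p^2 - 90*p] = 18*p - 66*I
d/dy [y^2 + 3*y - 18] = 2*y + 3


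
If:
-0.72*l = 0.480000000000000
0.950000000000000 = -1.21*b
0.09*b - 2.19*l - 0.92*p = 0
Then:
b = -0.79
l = -0.67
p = 1.51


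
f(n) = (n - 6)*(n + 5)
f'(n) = 2*n - 1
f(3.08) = -23.59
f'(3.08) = 5.16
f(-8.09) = 43.54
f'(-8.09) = -17.18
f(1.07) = -29.93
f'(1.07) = 1.14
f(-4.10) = -9.09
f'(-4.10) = -9.20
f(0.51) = -30.25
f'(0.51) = 0.02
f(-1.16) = -27.49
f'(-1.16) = -3.32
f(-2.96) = -18.28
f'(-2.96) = -6.92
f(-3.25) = -16.19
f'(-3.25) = -7.50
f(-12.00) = 126.00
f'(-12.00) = -25.00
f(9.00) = 42.00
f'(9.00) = 17.00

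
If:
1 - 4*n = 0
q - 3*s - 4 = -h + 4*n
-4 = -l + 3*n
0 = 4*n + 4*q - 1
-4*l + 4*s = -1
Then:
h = 37/2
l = 19/4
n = 1/4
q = 0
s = 9/2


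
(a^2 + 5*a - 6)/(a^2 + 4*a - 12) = (a - 1)/(a - 2)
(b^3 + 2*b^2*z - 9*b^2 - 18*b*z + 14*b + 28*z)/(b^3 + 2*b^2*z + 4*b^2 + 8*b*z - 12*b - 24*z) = (b - 7)/(b + 6)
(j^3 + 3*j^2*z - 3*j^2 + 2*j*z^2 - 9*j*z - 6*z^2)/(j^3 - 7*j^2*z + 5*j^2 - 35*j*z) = (j^3 + 3*j^2*z - 3*j^2 + 2*j*z^2 - 9*j*z - 6*z^2)/(j*(j^2 - 7*j*z + 5*j - 35*z))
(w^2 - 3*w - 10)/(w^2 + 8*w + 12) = (w - 5)/(w + 6)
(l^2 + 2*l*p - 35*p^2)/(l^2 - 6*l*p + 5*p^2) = (-l - 7*p)/(-l + p)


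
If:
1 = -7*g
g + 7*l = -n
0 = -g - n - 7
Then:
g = -1/7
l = 1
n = -48/7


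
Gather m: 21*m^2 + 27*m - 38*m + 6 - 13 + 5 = 21*m^2 - 11*m - 2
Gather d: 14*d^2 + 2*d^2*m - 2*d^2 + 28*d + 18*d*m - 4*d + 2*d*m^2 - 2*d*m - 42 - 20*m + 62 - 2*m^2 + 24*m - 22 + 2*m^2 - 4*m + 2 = d^2*(2*m + 12) + d*(2*m^2 + 16*m + 24)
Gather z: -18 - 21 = -39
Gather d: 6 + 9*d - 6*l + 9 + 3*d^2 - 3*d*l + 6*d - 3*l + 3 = 3*d^2 + d*(15 - 3*l) - 9*l + 18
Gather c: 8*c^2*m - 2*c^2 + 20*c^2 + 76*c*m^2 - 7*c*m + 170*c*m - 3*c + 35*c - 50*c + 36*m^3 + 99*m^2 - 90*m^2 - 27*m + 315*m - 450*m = c^2*(8*m + 18) + c*(76*m^2 + 163*m - 18) + 36*m^3 + 9*m^2 - 162*m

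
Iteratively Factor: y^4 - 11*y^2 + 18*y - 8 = (y - 2)*(y^3 + 2*y^2 - 7*y + 4) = (y - 2)*(y - 1)*(y^2 + 3*y - 4) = (y - 2)*(y - 1)*(y + 4)*(y - 1)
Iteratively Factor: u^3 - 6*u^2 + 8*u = (u)*(u^2 - 6*u + 8) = u*(u - 4)*(u - 2)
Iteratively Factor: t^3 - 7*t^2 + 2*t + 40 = (t - 4)*(t^2 - 3*t - 10) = (t - 4)*(t + 2)*(t - 5)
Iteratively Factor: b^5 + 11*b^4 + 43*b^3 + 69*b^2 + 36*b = (b)*(b^4 + 11*b^3 + 43*b^2 + 69*b + 36) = b*(b + 4)*(b^3 + 7*b^2 + 15*b + 9) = b*(b + 3)*(b + 4)*(b^2 + 4*b + 3) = b*(b + 1)*(b + 3)*(b + 4)*(b + 3)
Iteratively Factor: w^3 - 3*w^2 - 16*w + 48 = (w + 4)*(w^2 - 7*w + 12) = (w - 4)*(w + 4)*(w - 3)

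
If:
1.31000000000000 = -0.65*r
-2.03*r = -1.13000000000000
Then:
No Solution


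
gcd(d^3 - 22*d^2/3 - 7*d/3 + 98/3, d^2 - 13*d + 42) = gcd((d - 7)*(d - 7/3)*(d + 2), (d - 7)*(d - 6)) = d - 7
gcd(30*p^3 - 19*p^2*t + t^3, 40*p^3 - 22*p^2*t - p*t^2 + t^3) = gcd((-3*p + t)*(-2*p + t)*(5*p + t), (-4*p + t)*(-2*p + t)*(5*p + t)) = 10*p^2 - 3*p*t - t^2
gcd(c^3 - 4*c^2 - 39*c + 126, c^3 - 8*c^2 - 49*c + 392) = c - 7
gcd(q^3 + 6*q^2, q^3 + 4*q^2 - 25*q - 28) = 1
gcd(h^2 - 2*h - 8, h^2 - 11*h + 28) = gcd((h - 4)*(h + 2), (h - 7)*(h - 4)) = h - 4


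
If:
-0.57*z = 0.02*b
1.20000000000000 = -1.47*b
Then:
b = -0.82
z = 0.03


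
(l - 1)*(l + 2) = l^2 + l - 2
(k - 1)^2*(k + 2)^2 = k^4 + 2*k^3 - 3*k^2 - 4*k + 4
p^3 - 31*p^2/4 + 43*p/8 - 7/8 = (p - 7)*(p - 1/2)*(p - 1/4)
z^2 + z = z*(z + 1)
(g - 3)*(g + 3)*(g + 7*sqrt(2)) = g^3 + 7*sqrt(2)*g^2 - 9*g - 63*sqrt(2)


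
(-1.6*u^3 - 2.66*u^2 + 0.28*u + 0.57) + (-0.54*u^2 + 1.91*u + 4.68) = -1.6*u^3 - 3.2*u^2 + 2.19*u + 5.25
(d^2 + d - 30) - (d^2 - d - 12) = 2*d - 18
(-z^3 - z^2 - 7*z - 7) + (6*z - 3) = -z^3 - z^2 - z - 10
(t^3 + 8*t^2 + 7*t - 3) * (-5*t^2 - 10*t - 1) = -5*t^5 - 50*t^4 - 116*t^3 - 63*t^2 + 23*t + 3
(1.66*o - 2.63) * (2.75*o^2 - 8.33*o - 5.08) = 4.565*o^3 - 21.0603*o^2 + 13.4751*o + 13.3604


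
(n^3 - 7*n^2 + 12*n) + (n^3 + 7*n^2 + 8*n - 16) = 2*n^3 + 20*n - 16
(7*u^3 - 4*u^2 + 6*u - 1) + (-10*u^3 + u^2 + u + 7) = -3*u^3 - 3*u^2 + 7*u + 6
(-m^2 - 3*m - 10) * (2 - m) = m^3 + m^2 + 4*m - 20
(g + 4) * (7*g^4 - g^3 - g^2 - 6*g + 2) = 7*g^5 + 27*g^4 - 5*g^3 - 10*g^2 - 22*g + 8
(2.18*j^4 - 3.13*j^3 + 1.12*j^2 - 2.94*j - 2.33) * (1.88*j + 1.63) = 4.0984*j^5 - 2.331*j^4 - 2.9963*j^3 - 3.7016*j^2 - 9.1726*j - 3.7979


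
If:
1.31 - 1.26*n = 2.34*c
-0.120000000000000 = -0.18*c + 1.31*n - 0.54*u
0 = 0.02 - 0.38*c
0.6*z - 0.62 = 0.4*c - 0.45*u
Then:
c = 0.05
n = 0.94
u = 2.49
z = -0.80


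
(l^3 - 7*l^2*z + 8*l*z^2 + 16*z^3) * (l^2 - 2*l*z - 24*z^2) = l^5 - 9*l^4*z - 2*l^3*z^2 + 168*l^2*z^3 - 224*l*z^4 - 384*z^5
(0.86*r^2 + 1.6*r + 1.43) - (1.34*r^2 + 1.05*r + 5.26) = -0.48*r^2 + 0.55*r - 3.83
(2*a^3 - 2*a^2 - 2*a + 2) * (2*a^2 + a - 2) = 4*a^5 - 2*a^4 - 10*a^3 + 6*a^2 + 6*a - 4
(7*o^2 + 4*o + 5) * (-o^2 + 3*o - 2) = -7*o^4 + 17*o^3 - 7*o^2 + 7*o - 10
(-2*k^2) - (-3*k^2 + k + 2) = k^2 - k - 2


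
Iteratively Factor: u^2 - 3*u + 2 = (u - 2)*(u - 1)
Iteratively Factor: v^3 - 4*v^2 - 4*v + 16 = (v - 2)*(v^2 - 2*v - 8) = (v - 4)*(v - 2)*(v + 2)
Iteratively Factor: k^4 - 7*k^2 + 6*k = (k)*(k^3 - 7*k + 6) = k*(k - 2)*(k^2 + 2*k - 3) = k*(k - 2)*(k + 3)*(k - 1)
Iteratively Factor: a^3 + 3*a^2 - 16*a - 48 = (a + 4)*(a^2 - a - 12) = (a + 3)*(a + 4)*(a - 4)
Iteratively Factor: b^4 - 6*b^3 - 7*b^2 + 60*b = (b + 3)*(b^3 - 9*b^2 + 20*b) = (b - 5)*(b + 3)*(b^2 - 4*b) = (b - 5)*(b - 4)*(b + 3)*(b)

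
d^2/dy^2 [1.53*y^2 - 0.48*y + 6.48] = 3.06000000000000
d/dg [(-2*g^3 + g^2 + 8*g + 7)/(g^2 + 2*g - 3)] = 2*(-g^4 - 4*g^3 + 6*g^2 - 10*g - 19)/(g^4 + 4*g^3 - 2*g^2 - 12*g + 9)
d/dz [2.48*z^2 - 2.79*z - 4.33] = 4.96*z - 2.79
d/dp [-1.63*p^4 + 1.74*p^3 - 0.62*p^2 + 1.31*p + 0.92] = -6.52*p^3 + 5.22*p^2 - 1.24*p + 1.31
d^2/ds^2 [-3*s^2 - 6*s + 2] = -6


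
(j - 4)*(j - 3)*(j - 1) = j^3 - 8*j^2 + 19*j - 12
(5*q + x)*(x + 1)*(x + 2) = 5*q*x^2 + 15*q*x + 10*q + x^3 + 3*x^2 + 2*x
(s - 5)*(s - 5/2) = s^2 - 15*s/2 + 25/2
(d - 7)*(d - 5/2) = d^2 - 19*d/2 + 35/2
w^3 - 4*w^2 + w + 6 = (w - 3)*(w - 2)*(w + 1)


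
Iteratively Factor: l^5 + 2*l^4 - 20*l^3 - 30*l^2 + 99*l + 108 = (l + 3)*(l^4 - l^3 - 17*l^2 + 21*l + 36) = (l + 1)*(l + 3)*(l^3 - 2*l^2 - 15*l + 36) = (l - 3)*(l + 1)*(l + 3)*(l^2 + l - 12) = (l - 3)*(l + 1)*(l + 3)*(l + 4)*(l - 3)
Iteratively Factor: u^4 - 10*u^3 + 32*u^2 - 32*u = (u - 2)*(u^3 - 8*u^2 + 16*u) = u*(u - 2)*(u^2 - 8*u + 16) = u*(u - 4)*(u - 2)*(u - 4)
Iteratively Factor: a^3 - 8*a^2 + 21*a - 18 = (a - 3)*(a^2 - 5*a + 6) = (a - 3)^2*(a - 2)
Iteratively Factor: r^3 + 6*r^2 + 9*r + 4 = (r + 1)*(r^2 + 5*r + 4) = (r + 1)*(r + 4)*(r + 1)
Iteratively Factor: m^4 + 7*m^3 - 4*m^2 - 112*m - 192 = (m - 4)*(m^3 + 11*m^2 + 40*m + 48) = (m - 4)*(m + 4)*(m^2 + 7*m + 12) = (m - 4)*(m + 4)^2*(m + 3)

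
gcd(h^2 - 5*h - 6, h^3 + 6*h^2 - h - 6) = h + 1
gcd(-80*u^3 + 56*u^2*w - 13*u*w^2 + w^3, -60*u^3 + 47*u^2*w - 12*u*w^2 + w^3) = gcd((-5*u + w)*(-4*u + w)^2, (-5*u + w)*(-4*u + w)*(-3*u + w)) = 20*u^2 - 9*u*w + w^2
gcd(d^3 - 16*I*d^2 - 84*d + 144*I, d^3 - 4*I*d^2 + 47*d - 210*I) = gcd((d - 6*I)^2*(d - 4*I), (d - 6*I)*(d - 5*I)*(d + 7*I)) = d - 6*I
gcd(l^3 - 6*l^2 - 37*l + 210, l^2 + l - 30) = l^2 + l - 30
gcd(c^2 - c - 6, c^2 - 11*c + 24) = c - 3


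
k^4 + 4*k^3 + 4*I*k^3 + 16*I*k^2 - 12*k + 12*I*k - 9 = (k + 1)*(k + 3)*(k + I)*(k + 3*I)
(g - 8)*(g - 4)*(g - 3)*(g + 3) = g^4 - 12*g^3 + 23*g^2 + 108*g - 288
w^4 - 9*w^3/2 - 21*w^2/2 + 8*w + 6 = (w - 6)*(w - 1)*(w + 1/2)*(w + 2)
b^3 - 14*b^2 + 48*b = b*(b - 8)*(b - 6)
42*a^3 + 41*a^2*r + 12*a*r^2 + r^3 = (2*a + r)*(3*a + r)*(7*a + r)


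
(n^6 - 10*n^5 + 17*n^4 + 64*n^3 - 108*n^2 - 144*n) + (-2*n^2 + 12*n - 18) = n^6 - 10*n^5 + 17*n^4 + 64*n^3 - 110*n^2 - 132*n - 18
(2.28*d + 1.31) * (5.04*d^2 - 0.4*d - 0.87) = 11.4912*d^3 + 5.6904*d^2 - 2.5076*d - 1.1397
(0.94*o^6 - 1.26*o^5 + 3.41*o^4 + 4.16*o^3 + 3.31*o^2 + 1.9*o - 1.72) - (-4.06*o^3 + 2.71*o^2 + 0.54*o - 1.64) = 0.94*o^6 - 1.26*o^5 + 3.41*o^4 + 8.22*o^3 + 0.6*o^2 + 1.36*o - 0.0800000000000001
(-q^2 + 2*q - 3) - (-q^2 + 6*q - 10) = 7 - 4*q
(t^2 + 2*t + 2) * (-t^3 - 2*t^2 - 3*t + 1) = -t^5 - 4*t^4 - 9*t^3 - 9*t^2 - 4*t + 2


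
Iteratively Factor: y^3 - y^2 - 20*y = (y + 4)*(y^2 - 5*y) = (y - 5)*(y + 4)*(y)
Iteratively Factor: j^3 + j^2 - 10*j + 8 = (j - 2)*(j^2 + 3*j - 4) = (j - 2)*(j - 1)*(j + 4)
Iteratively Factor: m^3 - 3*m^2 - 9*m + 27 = (m - 3)*(m^2 - 9) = (m - 3)*(m + 3)*(m - 3)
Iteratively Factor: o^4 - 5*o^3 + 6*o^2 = (o - 3)*(o^3 - 2*o^2) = (o - 3)*(o - 2)*(o^2) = o*(o - 3)*(o - 2)*(o)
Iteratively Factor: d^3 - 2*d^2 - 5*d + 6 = (d - 1)*(d^2 - d - 6) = (d - 3)*(d - 1)*(d + 2)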